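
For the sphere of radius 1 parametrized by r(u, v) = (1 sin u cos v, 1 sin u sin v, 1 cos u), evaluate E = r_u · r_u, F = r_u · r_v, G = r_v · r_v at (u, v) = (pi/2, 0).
E = 1;  F = 0;  G = 1

Partials: r_u = (cos(u)*cos(v), sin(v)*cos(u), -sin(u)), r_v = (-sin(u)*sin(v), sin(u)*cos(v), 0). As functions of (u, v):
  E = r_u · r_u = 1,
  F = r_u · r_v = 0,
  G = r_v · r_v = sin(u)^2.
Evaluating at (u, v) = (pi/2, 0): E = 1, F = 0, G = 1.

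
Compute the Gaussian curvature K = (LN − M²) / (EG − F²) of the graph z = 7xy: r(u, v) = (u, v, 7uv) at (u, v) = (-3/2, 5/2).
K = -196/697225

Coefficients of the first fundamental form: E = 49*v^2 + 1, F = 49*u*v, G = 49*u^2 + 1.
Coefficients of the second fundamental form: L = 0, M = 7/sqrt(49*u^2 + 49*v^2 + 1), N = 0.
Assemble K = (LN − M²)/(EG − F²) = -49/(2401*u^4 + 4802*u^2*v^2 + 98*u^2 + 2401*v^4 + 98*v^2 + 1). At (u, v) = (-3/2, 5/2): K = -196/697225.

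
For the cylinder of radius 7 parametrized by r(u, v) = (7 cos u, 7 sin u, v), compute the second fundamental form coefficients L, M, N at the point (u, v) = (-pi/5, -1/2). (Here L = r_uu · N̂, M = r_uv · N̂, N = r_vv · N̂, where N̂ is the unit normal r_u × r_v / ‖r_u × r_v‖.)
L = -7;  M = 0;  N = 0

Compute the unit normal N̂(u, v) = (cos(u), sin(u), 0), and the second partials r_uu, r_uv, r_vv. Take dot products:
  L(u, v) = r_uu · N̂ = -7,
  M(u, v) = r_uv · N̂ = 0,
  N(u, v) = r_vv · N̂ = 0.
Evaluating at (u, v) = (-pi/5, -1/2):
  L = -7, M = 0, N = 0.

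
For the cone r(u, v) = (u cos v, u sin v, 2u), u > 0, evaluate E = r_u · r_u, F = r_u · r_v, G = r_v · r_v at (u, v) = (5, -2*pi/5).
E = 5;  F = 0;  G = 25

Partials: r_u = (cos(v), sin(v), 2), r_v = (-u*sin(v), u*cos(v), 0). As functions of (u, v):
  E = r_u · r_u = 5,
  F = r_u · r_v = 0,
  G = r_v · r_v = u^2.
Evaluating at (u, v) = (5, -2*pi/5): E = 5, F = 0, G = 25.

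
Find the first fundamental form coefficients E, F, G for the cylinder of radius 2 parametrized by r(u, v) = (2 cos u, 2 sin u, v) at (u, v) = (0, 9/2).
E = 4;  F = 0;  G = 1

Partials: r_u = (-2*sin(u), 2*cos(u), 0), r_v = (0, 0, 1). As functions of (u, v):
  E = r_u · r_u = 4,
  F = r_u · r_v = 0,
  G = r_v · r_v = 1.
Evaluating at (u, v) = (0, 9/2): E = 4, F = 0, G = 1.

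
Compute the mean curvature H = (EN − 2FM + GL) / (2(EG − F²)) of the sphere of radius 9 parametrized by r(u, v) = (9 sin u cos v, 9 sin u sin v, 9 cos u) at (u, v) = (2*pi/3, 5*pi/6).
H = -1/9

With E = 81, F = 0, G = 81*sin(u)^2, L = -9*sin(u)/Abs(sin(u)), M = 0, N = -9*sin(u)^3/Abs(sin(u)), assemble
  H = (EN − 2FM + GL) / (2(EG − F²)) = -sin(u)/(9*Abs(sin(u))).
At (u, v) = (2*pi/3, 5*pi/6): H = -1/9.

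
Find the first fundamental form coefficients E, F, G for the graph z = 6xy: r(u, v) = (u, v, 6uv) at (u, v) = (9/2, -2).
E = 145;  F = -324;  G = 730

Partials: r_u = (1, 0, 6*v), r_v = (0, 1, 6*u). As functions of (u, v):
  E = r_u · r_u = 36*v^2 + 1,
  F = r_u · r_v = 36*u*v,
  G = r_v · r_v = 36*u^2 + 1.
Evaluating at (u, v) = (9/2, -2): E = 145, F = -324, G = 730.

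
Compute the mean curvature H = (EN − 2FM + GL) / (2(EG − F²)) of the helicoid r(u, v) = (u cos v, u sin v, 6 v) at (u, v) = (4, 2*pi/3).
H = 0

With E = 1, F = 0, G = u^2 + 36, L = 0, M = -6/sqrt(u^2 + 36), N = 0, assemble
  H = (EN − 2FM + GL) / (2(EG − F²)) = 0.
At (u, v) = (4, 2*pi/3): H = 0.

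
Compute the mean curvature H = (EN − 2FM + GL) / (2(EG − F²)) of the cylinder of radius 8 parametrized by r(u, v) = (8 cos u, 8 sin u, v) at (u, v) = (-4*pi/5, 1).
H = -1/16

With E = 64, F = 0, G = 1, L = -8, M = 0, N = 0, assemble
  H = (EN − 2FM + GL) / (2(EG − F²)) = -1/16.
At (u, v) = (-4*pi/5, 1): H = -1/16.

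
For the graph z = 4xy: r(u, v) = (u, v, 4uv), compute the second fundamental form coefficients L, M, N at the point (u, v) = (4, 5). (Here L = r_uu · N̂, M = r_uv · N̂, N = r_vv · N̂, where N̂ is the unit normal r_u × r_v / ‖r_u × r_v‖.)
L = 0;  M = 4*sqrt(73)/219;  N = 0

Compute the unit normal N̂(u, v) = (-4*v/sqrt(16*u^2 + 16*v^2 + 1), -4*u/sqrt(16*u^2 + 16*v^2 + 1), 1/sqrt(16*u^2 + 16*v^2 + 1)), and the second partials r_uu, r_uv, r_vv. Take dot products:
  L(u, v) = r_uu · N̂ = 0,
  M(u, v) = r_uv · N̂ = 4/sqrt(16*u^2 + 16*v^2 + 1),
  N(u, v) = r_vv · N̂ = 0.
Evaluating at (u, v) = (4, 5):
  L = 0, M = 4*sqrt(73)/219, N = 0.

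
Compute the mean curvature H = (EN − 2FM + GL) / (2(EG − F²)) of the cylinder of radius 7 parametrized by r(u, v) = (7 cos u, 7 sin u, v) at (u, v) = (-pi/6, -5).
H = -1/14

With E = 49, F = 0, G = 1, L = -7, M = 0, N = 0, assemble
  H = (EN − 2FM + GL) / (2(EG − F²)) = -1/14.
At (u, v) = (-pi/6, -5): H = -1/14.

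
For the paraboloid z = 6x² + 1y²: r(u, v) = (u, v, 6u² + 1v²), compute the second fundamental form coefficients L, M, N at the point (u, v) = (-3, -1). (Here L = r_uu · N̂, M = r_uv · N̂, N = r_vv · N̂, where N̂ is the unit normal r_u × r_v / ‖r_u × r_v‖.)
L = 12*sqrt(1301)/1301;  M = 0;  N = 2*sqrt(1301)/1301

Compute the unit normal N̂(u, v) = (-12*u/sqrt(144*u^2 + 4*v^2 + 1), -2*v/sqrt(144*u^2 + 4*v^2 + 1), 1/sqrt(144*u^2 + 4*v^2 + 1)), and the second partials r_uu, r_uv, r_vv. Take dot products:
  L(u, v) = r_uu · N̂ = 12/sqrt(144*u^2 + 4*v^2 + 1),
  M(u, v) = r_uv · N̂ = 0,
  N(u, v) = r_vv · N̂ = 2/sqrt(144*u^2 + 4*v^2 + 1).
Evaluating at (u, v) = (-3, -1):
  L = 12*sqrt(1301)/1301, M = 0, N = 2*sqrt(1301)/1301.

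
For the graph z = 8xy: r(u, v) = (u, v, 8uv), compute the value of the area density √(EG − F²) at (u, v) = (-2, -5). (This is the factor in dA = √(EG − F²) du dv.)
√(EG − F²)|_{(-2, -5)} = sqrt(1857)

E = 64*v^2 + 1, F = 64*u*v, G = 64*u^2 + 1, so EG − F² = 64*u^2 + 64*v^2 + 1. Taking the positive square root: √(EG − F²) = sqrt(64*u^2 + 64*v^2 + 1). At (u, v) = (-2, -5): sqrt(1857).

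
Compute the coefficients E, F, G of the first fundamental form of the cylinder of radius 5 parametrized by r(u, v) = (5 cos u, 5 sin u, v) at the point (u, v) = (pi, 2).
E = 25;  F = 0;  G = 1

Partials: r_u = (-5*sin(u), 5*cos(u), 0), r_v = (0, 0, 1). As functions of (u, v):
  E = r_u · r_u = 25,
  F = r_u · r_v = 0,
  G = r_v · r_v = 1.
Evaluating at (u, v) = (pi, 2): E = 25, F = 0, G = 1.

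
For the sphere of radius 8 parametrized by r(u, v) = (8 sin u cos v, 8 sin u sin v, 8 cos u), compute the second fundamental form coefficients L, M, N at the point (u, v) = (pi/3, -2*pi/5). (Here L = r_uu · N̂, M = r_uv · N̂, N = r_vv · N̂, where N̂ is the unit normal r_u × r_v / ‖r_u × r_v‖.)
L = -8;  M = 0;  N = -6

Compute the unit normal N̂(u, v) = (sin(u)^2*cos(v)/Abs(sin(u)), sin(u)^2*sin(v)/Abs(sin(u)), sin(2*u)/(2*Abs(sin(u)))), and the second partials r_uu, r_uv, r_vv. Take dot products:
  L(u, v) = r_uu · N̂ = -8*sin(u)/Abs(sin(u)),
  M(u, v) = r_uv · N̂ = 0,
  N(u, v) = r_vv · N̂ = -8*sin(u)^3/Abs(sin(u)).
Evaluating at (u, v) = (pi/3, -2*pi/5):
  L = -8, M = 0, N = -6.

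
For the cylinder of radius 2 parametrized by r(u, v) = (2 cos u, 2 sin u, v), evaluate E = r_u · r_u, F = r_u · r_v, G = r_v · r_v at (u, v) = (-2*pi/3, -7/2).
E = 4;  F = 0;  G = 1

Partials: r_u = (-2*sin(u), 2*cos(u), 0), r_v = (0, 0, 1). As functions of (u, v):
  E = r_u · r_u = 4,
  F = r_u · r_v = 0,
  G = r_v · r_v = 1.
Evaluating at (u, v) = (-2*pi/3, -7/2): E = 4, F = 0, G = 1.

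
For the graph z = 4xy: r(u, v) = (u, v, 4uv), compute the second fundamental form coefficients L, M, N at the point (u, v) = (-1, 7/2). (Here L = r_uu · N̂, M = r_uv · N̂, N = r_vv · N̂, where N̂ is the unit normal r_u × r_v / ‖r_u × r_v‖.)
L = 0;  M = 4*sqrt(213)/213;  N = 0

Compute the unit normal N̂(u, v) = (-4*v/sqrt(16*u^2 + 16*v^2 + 1), -4*u/sqrt(16*u^2 + 16*v^2 + 1), 1/sqrt(16*u^2 + 16*v^2 + 1)), and the second partials r_uu, r_uv, r_vv. Take dot products:
  L(u, v) = r_uu · N̂ = 0,
  M(u, v) = r_uv · N̂ = 4/sqrt(16*u^2 + 16*v^2 + 1),
  N(u, v) = r_vv · N̂ = 0.
Evaluating at (u, v) = (-1, 7/2):
  L = 0, M = 4*sqrt(213)/213, N = 0.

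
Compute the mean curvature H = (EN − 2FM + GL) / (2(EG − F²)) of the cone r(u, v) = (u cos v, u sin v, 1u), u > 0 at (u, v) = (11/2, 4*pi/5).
H = sqrt(2)/22

With E = 2, F = 0, G = u^2, L = 0, M = 0, N = sqrt(2)*u^2/(2*Abs(u)), assemble
  H = (EN − 2FM + GL) / (2(EG − F²)) = sqrt(2)/(4*Abs(u)).
At (u, v) = (11/2, 4*pi/5): H = sqrt(2)/22.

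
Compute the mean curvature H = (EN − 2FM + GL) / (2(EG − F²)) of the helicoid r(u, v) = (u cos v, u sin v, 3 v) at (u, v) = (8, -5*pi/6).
H = 0

With E = 1, F = 0, G = u^2 + 9, L = 0, M = -3/sqrt(u^2 + 9), N = 0, assemble
  H = (EN − 2FM + GL) / (2(EG − F²)) = 0.
At (u, v) = (8, -5*pi/6): H = 0.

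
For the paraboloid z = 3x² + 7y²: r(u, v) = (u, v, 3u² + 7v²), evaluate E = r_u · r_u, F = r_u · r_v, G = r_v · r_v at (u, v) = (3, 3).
E = 325;  F = 756;  G = 1765

Partials: r_u = (1, 0, 6*u), r_v = (0, 1, 14*v). As functions of (u, v):
  E = r_u · r_u = 36*u^2 + 1,
  F = r_u · r_v = 84*u*v,
  G = r_v · r_v = 196*v^2 + 1.
Evaluating at (u, v) = (3, 3): E = 325, F = 756, G = 1765.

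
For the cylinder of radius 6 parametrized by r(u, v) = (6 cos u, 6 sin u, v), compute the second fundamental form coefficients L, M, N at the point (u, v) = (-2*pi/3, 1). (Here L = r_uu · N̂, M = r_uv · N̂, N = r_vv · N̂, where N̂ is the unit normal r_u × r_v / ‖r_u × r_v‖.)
L = -6;  M = 0;  N = 0

Compute the unit normal N̂(u, v) = (cos(u), sin(u), 0), and the second partials r_uu, r_uv, r_vv. Take dot products:
  L(u, v) = r_uu · N̂ = -6,
  M(u, v) = r_uv · N̂ = 0,
  N(u, v) = r_vv · N̂ = 0.
Evaluating at (u, v) = (-2*pi/3, 1):
  L = -6, M = 0, N = 0.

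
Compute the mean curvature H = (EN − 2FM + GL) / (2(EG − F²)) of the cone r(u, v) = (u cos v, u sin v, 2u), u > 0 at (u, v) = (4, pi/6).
H = sqrt(5)/20

With E = 5, F = 0, G = u^2, L = 0, M = 0, N = 2*sqrt(5)*u^2/(5*Abs(u)), assemble
  H = (EN − 2FM + GL) / (2(EG − F²)) = sqrt(5)/(5*Abs(u)).
At (u, v) = (4, pi/6): H = sqrt(5)/20.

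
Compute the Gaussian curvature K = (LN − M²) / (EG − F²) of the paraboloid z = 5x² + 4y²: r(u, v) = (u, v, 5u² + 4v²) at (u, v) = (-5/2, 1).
K = 4/23805

Coefficients of the first fundamental form: E = 100*u^2 + 1, F = 80*u*v, G = 64*v^2 + 1.
Coefficients of the second fundamental form: L = 10/sqrt(100*u^2 + 64*v^2 + 1), M = 0, N = 8/sqrt(100*u^2 + 64*v^2 + 1).
Assemble K = (LN − M²)/(EG − F²) = 80/(10000*u^4 + 12800*u^2*v^2 + 200*u^2 + 4096*v^4 + 128*v^2 + 1). At (u, v) = (-5/2, 1): K = 4/23805.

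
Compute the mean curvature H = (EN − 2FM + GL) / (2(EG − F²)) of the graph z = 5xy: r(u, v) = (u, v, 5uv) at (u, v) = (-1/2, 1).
H = 500*sqrt(129)/16641

With E = 25*v^2 + 1, F = 25*u*v, G = 25*u^2 + 1, L = 0, M = 5/sqrt(25*u^2 + 25*v^2 + 1), N = 0, assemble
  H = (EN − 2FM + GL) / (2(EG − F²)) = -125*u*v/(25*u^2 + 25*v^2 + 1)^(3/2).
At (u, v) = (-1/2, 1): H = 500*sqrt(129)/16641.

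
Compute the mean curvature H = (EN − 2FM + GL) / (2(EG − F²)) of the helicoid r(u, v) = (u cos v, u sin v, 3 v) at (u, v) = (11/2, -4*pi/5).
H = 0

With E = 1, F = 0, G = u^2 + 9, L = 0, M = -3/sqrt(u^2 + 9), N = 0, assemble
  H = (EN − 2FM + GL) / (2(EG − F²)) = 0.
At (u, v) = (11/2, -4*pi/5): H = 0.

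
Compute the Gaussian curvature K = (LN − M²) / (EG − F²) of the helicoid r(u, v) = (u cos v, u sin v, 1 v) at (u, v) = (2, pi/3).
K = -1/25

Coefficients of the first fundamental form: E = 1, F = 0, G = u^2 + 1.
Coefficients of the second fundamental form: L = 0, M = -1/sqrt(u^2 + 1), N = 0.
Assemble K = (LN − M²)/(EG − F²) = -1/(u^2 + 1)^2. At (u, v) = (2, pi/3): K = -1/25.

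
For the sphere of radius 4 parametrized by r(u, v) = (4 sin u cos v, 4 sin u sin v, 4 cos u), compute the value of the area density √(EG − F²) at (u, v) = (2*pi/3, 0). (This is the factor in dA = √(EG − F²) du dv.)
√(EG − F²)|_{(2*pi/3, 0)} = 8*sqrt(3)

E = 16, F = 0, G = 16*sin(u)^2, so EG − F² = 256*sin(u)^2. Taking the positive square root: √(EG − F²) = 16*Abs(sin(u)). At (u, v) = (2*pi/3, 0): 8*sqrt(3).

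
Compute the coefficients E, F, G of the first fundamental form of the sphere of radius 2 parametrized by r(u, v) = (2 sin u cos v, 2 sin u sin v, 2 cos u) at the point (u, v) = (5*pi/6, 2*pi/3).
E = 4;  F = 0;  G = 1

Partials: r_u = (2*cos(u)*cos(v), 2*sin(v)*cos(u), -2*sin(u)), r_v = (-2*sin(u)*sin(v), 2*sin(u)*cos(v), 0). As functions of (u, v):
  E = r_u · r_u = 4,
  F = r_u · r_v = 0,
  G = r_v · r_v = 4*sin(u)^2.
Evaluating at (u, v) = (5*pi/6, 2*pi/3): E = 4, F = 0, G = 1.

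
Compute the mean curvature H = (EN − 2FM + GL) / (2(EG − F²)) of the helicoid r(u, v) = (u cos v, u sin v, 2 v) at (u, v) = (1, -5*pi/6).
H = 0

With E = 1, F = 0, G = u^2 + 4, L = 0, M = -2/sqrt(u^2 + 4), N = 0, assemble
  H = (EN − 2FM + GL) / (2(EG − F²)) = 0.
At (u, v) = (1, -5*pi/6): H = 0.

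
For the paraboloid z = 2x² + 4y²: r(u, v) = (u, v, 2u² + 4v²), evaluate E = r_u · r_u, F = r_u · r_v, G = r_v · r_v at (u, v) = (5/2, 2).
E = 101;  F = 160;  G = 257

Partials: r_u = (1, 0, 4*u), r_v = (0, 1, 8*v). As functions of (u, v):
  E = r_u · r_u = 16*u^2 + 1,
  F = r_u · r_v = 32*u*v,
  G = r_v · r_v = 64*v^2 + 1.
Evaluating at (u, v) = (5/2, 2): E = 101, F = 160, G = 257.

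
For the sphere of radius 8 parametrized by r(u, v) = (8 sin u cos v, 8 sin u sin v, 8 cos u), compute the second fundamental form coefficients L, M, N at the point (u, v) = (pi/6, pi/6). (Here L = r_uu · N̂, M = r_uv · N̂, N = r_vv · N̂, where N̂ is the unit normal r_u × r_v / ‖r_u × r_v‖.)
L = -8;  M = 0;  N = -2

Compute the unit normal N̂(u, v) = (sin(u)^2*cos(v)/Abs(sin(u)), sin(u)^2*sin(v)/Abs(sin(u)), sin(2*u)/(2*Abs(sin(u)))), and the second partials r_uu, r_uv, r_vv. Take dot products:
  L(u, v) = r_uu · N̂ = -8*sin(u)/Abs(sin(u)),
  M(u, v) = r_uv · N̂ = 0,
  N(u, v) = r_vv · N̂ = -8*sin(u)^3/Abs(sin(u)).
Evaluating at (u, v) = (pi/6, pi/6):
  L = -8, M = 0, N = -2.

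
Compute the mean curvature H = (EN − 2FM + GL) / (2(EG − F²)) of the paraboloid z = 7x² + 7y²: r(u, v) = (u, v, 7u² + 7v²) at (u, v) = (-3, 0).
H = 12362*sqrt(1765)/3115225

With E = 196*u^2 + 1, F = 196*u*v, G = 196*v^2 + 1, L = 14/sqrt(196*u^2 + 196*v^2 + 1), M = 0, N = 14/sqrt(196*u^2 + 196*v^2 + 1), assemble
  H = (EN − 2FM + GL) / (2(EG − F²)) = 14*(98*u^2 + 98*v^2 + 1)/(196*u^2 + 196*v^2 + 1)^(3/2).
At (u, v) = (-3, 0): H = 12362*sqrt(1765)/3115225.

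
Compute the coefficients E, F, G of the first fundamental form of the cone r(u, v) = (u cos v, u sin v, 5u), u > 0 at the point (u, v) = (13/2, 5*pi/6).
E = 26;  F = 0;  G = 169/4

Partials: r_u = (cos(v), sin(v), 5), r_v = (-u*sin(v), u*cos(v), 0). As functions of (u, v):
  E = r_u · r_u = 26,
  F = r_u · r_v = 0,
  G = r_v · r_v = u^2.
Evaluating at (u, v) = (13/2, 5*pi/6): E = 26, F = 0, G = 169/4.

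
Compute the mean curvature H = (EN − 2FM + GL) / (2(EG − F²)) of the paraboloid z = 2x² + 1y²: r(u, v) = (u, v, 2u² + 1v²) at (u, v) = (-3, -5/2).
H = 197*sqrt(170)/28900

With E = 16*u^2 + 1, F = 8*u*v, G = 4*v^2 + 1, L = 4/sqrt(16*u^2 + 4*v^2 + 1), M = 0, N = 2/sqrt(16*u^2 + 4*v^2 + 1), assemble
  H = (EN − 2FM + GL) / (2(EG − F²)) = (16*u^2 + 8*v^2 + 3)/(16*u^2 + 4*v^2 + 1)^(3/2).
At (u, v) = (-3, -5/2): H = 197*sqrt(170)/28900.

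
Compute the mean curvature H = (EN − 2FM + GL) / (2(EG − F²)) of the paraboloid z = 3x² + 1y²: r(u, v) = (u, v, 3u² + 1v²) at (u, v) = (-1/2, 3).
H = 121*sqrt(46)/2116

With E = 36*u^2 + 1, F = 12*u*v, G = 4*v^2 + 1, L = 6/sqrt(36*u^2 + 4*v^2 + 1), M = 0, N = 2/sqrt(36*u^2 + 4*v^2 + 1), assemble
  H = (EN − 2FM + GL) / (2(EG − F²)) = 4*(9*u^2 + 3*v^2 + 1)/(36*u^2 + 4*v^2 + 1)^(3/2).
At (u, v) = (-1/2, 3): H = 121*sqrt(46)/2116.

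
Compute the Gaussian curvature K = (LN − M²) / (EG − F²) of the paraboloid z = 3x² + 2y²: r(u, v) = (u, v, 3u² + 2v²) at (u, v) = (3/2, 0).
K = 6/1681

Coefficients of the first fundamental form: E = 36*u^2 + 1, F = 24*u*v, G = 16*v^2 + 1.
Coefficients of the second fundamental form: L = 6/sqrt(36*u^2 + 16*v^2 + 1), M = 0, N = 4/sqrt(36*u^2 + 16*v^2 + 1).
Assemble K = (LN − M²)/(EG − F²) = 24/(1296*u^4 + 1152*u^2*v^2 + 72*u^2 + 256*v^4 + 32*v^2 + 1). At (u, v) = (3/2, 0): K = 6/1681.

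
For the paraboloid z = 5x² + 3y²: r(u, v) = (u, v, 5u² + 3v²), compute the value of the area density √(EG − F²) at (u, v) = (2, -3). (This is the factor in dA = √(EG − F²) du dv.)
√(EG − F²)|_{(2, -3)} = 5*sqrt(29)

E = 100*u^2 + 1, F = 60*u*v, G = 36*v^2 + 1, so EG − F² = 100*u^2 + 36*v^2 + 1. Taking the positive square root: √(EG − F²) = sqrt(100*u^2 + 36*v^2 + 1). At (u, v) = (2, -3): 5*sqrt(29).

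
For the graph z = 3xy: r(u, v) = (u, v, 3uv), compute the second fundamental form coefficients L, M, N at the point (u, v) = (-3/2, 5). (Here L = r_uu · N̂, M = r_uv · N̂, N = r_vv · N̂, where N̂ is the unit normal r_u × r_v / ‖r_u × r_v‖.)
L = 0;  M = 6*sqrt(985)/985;  N = 0

Compute the unit normal N̂(u, v) = (-3*v/sqrt(9*u^2 + 9*v^2 + 1), -3*u/sqrt(9*u^2 + 9*v^2 + 1), 1/sqrt(9*u^2 + 9*v^2 + 1)), and the second partials r_uu, r_uv, r_vv. Take dot products:
  L(u, v) = r_uu · N̂ = 0,
  M(u, v) = r_uv · N̂ = 3/sqrt(9*u^2 + 9*v^2 + 1),
  N(u, v) = r_vv · N̂ = 0.
Evaluating at (u, v) = (-3/2, 5):
  L = 0, M = 6*sqrt(985)/985, N = 0.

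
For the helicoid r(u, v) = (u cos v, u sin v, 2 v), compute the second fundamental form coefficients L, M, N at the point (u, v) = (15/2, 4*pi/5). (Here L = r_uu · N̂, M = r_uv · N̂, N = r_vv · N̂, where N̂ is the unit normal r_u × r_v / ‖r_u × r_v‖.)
L = 0;  M = -4*sqrt(241)/241;  N = 0

Compute the unit normal N̂(u, v) = (2*sin(v)/sqrt(u^2 + 4), -2*cos(v)/sqrt(u^2 + 4), u/sqrt(u^2 + 4)), and the second partials r_uu, r_uv, r_vv. Take dot products:
  L(u, v) = r_uu · N̂ = 0,
  M(u, v) = r_uv · N̂ = -2/sqrt(u^2 + 4),
  N(u, v) = r_vv · N̂ = 0.
Evaluating at (u, v) = (15/2, 4*pi/5):
  L = 0, M = -4*sqrt(241)/241, N = 0.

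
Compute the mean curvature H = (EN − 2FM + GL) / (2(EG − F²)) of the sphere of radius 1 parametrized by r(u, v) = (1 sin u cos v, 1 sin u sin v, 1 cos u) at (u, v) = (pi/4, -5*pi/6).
H = -1

With E = 1, F = 0, G = sin(u)^2, L = -sin(u)/Abs(sin(u)), M = 0, N = -sin(u)^3/Abs(sin(u)), assemble
  H = (EN − 2FM + GL) / (2(EG − F²)) = -sin(u)/Abs(sin(u)).
At (u, v) = (pi/4, -5*pi/6): H = -1.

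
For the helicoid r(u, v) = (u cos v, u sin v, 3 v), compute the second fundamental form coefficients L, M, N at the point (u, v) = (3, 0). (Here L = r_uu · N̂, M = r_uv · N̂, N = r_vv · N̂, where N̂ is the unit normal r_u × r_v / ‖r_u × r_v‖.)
L = 0;  M = -sqrt(2)/2;  N = 0

Compute the unit normal N̂(u, v) = (3*sin(v)/sqrt(u^2 + 9), -3*cos(v)/sqrt(u^2 + 9), u/sqrt(u^2 + 9)), and the second partials r_uu, r_uv, r_vv. Take dot products:
  L(u, v) = r_uu · N̂ = 0,
  M(u, v) = r_uv · N̂ = -3/sqrt(u^2 + 9),
  N(u, v) = r_vv · N̂ = 0.
Evaluating at (u, v) = (3, 0):
  L = 0, M = -sqrt(2)/2, N = 0.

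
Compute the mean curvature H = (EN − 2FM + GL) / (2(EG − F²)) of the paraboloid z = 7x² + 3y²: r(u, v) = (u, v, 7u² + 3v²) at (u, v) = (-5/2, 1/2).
H = 3748*sqrt(1235)/1525225

With E = 196*u^2 + 1, F = 84*u*v, G = 36*v^2 + 1, L = 14/sqrt(196*u^2 + 36*v^2 + 1), M = 0, N = 6/sqrt(196*u^2 + 36*v^2 + 1), assemble
  H = (EN − 2FM + GL) / (2(EG − F²)) = 2*(294*u^2 + 126*v^2 + 5)/(196*u^2 + 36*v^2 + 1)^(3/2).
At (u, v) = (-5/2, 1/2): H = 3748*sqrt(1235)/1525225.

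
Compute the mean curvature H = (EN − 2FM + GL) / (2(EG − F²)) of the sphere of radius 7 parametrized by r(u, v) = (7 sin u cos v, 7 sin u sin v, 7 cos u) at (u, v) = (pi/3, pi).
H = -1/7

With E = 49, F = 0, G = 49*sin(u)^2, L = -7*sin(u)/Abs(sin(u)), M = 0, N = -7*sin(u)^3/Abs(sin(u)), assemble
  H = (EN − 2FM + GL) / (2(EG − F²)) = -sin(u)/(7*Abs(sin(u))).
At (u, v) = (pi/3, pi): H = -1/7.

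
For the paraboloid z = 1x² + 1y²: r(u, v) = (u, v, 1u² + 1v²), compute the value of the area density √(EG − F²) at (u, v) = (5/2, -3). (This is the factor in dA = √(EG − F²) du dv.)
√(EG − F²)|_{(5/2, -3)} = sqrt(62)

E = 4*u^2 + 1, F = 4*u*v, G = 4*v^2 + 1, so EG − F² = 4*u^2 + 4*v^2 + 1. Taking the positive square root: √(EG − F²) = sqrt(4*u^2 + 4*v^2 + 1). At (u, v) = (5/2, -3): sqrt(62).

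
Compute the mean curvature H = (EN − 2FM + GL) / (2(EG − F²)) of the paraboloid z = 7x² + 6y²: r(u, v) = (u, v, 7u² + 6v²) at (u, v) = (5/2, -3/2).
H = 9631*sqrt(62)/480500

With E = 196*u^2 + 1, F = 168*u*v, G = 144*v^2 + 1, L = 14/sqrt(196*u^2 + 144*v^2 + 1), M = 0, N = 12/sqrt(196*u^2 + 144*v^2 + 1), assemble
  H = (EN − 2FM + GL) / (2(EG − F²)) = (1176*u^2 + 1008*v^2 + 13)/(196*u^2 + 144*v^2 + 1)^(3/2).
At (u, v) = (5/2, -3/2): H = 9631*sqrt(62)/480500.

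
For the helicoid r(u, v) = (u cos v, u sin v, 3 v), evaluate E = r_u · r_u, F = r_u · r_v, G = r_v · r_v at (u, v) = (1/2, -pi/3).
E = 1;  F = 0;  G = 37/4

Partials: r_u = (cos(v), sin(v), 0), r_v = (-u*sin(v), u*cos(v), 3). As functions of (u, v):
  E = r_u · r_u = 1,
  F = r_u · r_v = 0,
  G = r_v · r_v = u^2 + 9.
Evaluating at (u, v) = (1/2, -pi/3): E = 1, F = 0, G = 37/4.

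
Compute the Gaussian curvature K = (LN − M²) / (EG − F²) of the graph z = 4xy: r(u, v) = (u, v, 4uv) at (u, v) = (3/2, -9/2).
K = -16/130321

Coefficients of the first fundamental form: E = 16*v^2 + 1, F = 16*u*v, G = 16*u^2 + 1.
Coefficients of the second fundamental form: L = 0, M = 4/sqrt(16*u^2 + 16*v^2 + 1), N = 0.
Assemble K = (LN − M²)/(EG − F²) = -16/(256*u^4 + 512*u^2*v^2 + 32*u^2 + 256*v^4 + 32*v^2 + 1). At (u, v) = (3/2, -9/2): K = -16/130321.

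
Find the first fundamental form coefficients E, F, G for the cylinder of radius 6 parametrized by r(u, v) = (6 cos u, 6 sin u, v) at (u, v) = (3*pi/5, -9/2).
E = 36;  F = 0;  G = 1

Partials: r_u = (-6*sin(u), 6*cos(u), 0), r_v = (0, 0, 1). As functions of (u, v):
  E = r_u · r_u = 36,
  F = r_u · r_v = 0,
  G = r_v · r_v = 1.
Evaluating at (u, v) = (3*pi/5, -9/2): E = 36, F = 0, G = 1.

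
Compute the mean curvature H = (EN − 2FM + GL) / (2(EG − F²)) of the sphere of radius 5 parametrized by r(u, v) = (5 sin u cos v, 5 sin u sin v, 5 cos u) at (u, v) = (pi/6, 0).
H = -1/5

With E = 25, F = 0, G = 25*sin(u)^2, L = -5*sin(u)/Abs(sin(u)), M = 0, N = -5*sin(u)^3/Abs(sin(u)), assemble
  H = (EN − 2FM + GL) / (2(EG − F²)) = -sin(u)/(5*Abs(sin(u))).
At (u, v) = (pi/6, 0): H = -1/5.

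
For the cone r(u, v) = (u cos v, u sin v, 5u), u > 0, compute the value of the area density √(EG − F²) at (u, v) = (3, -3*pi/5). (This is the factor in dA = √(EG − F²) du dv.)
√(EG − F²)|_{(3, -3*pi/5)} = 3*sqrt(26)

E = 26, F = 0, G = u^2, so EG − F² = 26*u^2. Taking the positive square root: √(EG − F²) = sqrt(26)*Abs(u). At (u, v) = (3, -3*pi/5): 3*sqrt(26).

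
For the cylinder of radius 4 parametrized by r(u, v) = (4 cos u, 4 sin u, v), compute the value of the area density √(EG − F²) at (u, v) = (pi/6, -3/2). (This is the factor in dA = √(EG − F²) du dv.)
√(EG − F²)|_{(pi/6, -3/2)} = 4

E = 16, F = 0, G = 1, so EG − F² = 16. Taking the positive square root: √(EG − F²) = 4. At (u, v) = (pi/6, -3/2): 4.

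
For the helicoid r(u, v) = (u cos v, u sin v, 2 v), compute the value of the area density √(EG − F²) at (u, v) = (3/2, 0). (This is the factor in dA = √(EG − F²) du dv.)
√(EG − F²)|_{(3/2, 0)} = 5/2

E = 1, F = 0, G = u^2 + 4, so EG − F² = u^2 + 4. Taking the positive square root: √(EG − F²) = sqrt(u^2 + 4). At (u, v) = (3/2, 0): 5/2.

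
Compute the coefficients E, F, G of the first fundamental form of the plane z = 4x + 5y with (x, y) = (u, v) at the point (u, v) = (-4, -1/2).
E = 17;  F = 20;  G = 26

Partials: r_u = (1, 0, 4), r_v = (0, 1, 5). As functions of (u, v):
  E = r_u · r_u = 17,
  F = r_u · r_v = 20,
  G = r_v · r_v = 26.
Evaluating at (u, v) = (-4, -1/2): E = 17, F = 20, G = 26.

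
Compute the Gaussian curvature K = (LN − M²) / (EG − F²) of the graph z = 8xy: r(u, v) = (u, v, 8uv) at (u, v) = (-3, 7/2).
K = -64/1852321

Coefficients of the first fundamental form: E = 64*v^2 + 1, F = 64*u*v, G = 64*u^2 + 1.
Coefficients of the second fundamental form: L = 0, M = 8/sqrt(64*u^2 + 64*v^2 + 1), N = 0.
Assemble K = (LN − M²)/(EG − F²) = -64/(4096*u^4 + 8192*u^2*v^2 + 128*u^2 + 4096*v^4 + 128*v^2 + 1). At (u, v) = (-3, 7/2): K = -64/1852321.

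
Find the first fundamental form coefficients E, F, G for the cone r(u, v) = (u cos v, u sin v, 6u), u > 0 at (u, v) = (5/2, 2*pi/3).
E = 37;  F = 0;  G = 25/4

Partials: r_u = (cos(v), sin(v), 6), r_v = (-u*sin(v), u*cos(v), 0). As functions of (u, v):
  E = r_u · r_u = 37,
  F = r_u · r_v = 0,
  G = r_v · r_v = u^2.
Evaluating at (u, v) = (5/2, 2*pi/3): E = 37, F = 0, G = 25/4.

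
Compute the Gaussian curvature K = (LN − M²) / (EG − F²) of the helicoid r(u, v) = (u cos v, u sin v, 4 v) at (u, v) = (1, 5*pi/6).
K = -16/289

Coefficients of the first fundamental form: E = 1, F = 0, G = u^2 + 16.
Coefficients of the second fundamental form: L = 0, M = -4/sqrt(u^2 + 16), N = 0.
Assemble K = (LN − M²)/(EG − F²) = -16/(u^2 + 16)^2. At (u, v) = (1, 5*pi/6): K = -16/289.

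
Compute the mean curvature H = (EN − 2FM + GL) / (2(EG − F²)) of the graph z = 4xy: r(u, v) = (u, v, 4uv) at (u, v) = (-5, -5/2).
H = -800*sqrt(501)/251001

With E = 16*v^2 + 1, F = 16*u*v, G = 16*u^2 + 1, L = 0, M = 4/sqrt(16*u^2 + 16*v^2 + 1), N = 0, assemble
  H = (EN − 2FM + GL) / (2(EG − F²)) = -64*u*v/(16*u^2 + 16*v^2 + 1)^(3/2).
At (u, v) = (-5, -5/2): H = -800*sqrt(501)/251001.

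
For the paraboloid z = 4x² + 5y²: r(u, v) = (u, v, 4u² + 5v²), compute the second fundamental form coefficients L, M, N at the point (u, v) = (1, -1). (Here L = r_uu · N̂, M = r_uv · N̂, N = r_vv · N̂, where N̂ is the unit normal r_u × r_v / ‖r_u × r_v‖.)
L = 8*sqrt(165)/165;  M = 0;  N = 2*sqrt(165)/33

Compute the unit normal N̂(u, v) = (-8*u/sqrt(64*u^2 + 100*v^2 + 1), -10*v/sqrt(64*u^2 + 100*v^2 + 1), 1/sqrt(64*u^2 + 100*v^2 + 1)), and the second partials r_uu, r_uv, r_vv. Take dot products:
  L(u, v) = r_uu · N̂ = 8/sqrt(64*u^2 + 100*v^2 + 1),
  M(u, v) = r_uv · N̂ = 0,
  N(u, v) = r_vv · N̂ = 10/sqrt(64*u^2 + 100*v^2 + 1).
Evaluating at (u, v) = (1, -1):
  L = 8*sqrt(165)/165, M = 0, N = 2*sqrt(165)/33.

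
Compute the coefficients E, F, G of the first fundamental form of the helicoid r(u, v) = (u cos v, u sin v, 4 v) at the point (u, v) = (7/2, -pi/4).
E = 1;  F = 0;  G = 113/4

Partials: r_u = (cos(v), sin(v), 0), r_v = (-u*sin(v), u*cos(v), 4). As functions of (u, v):
  E = r_u · r_u = 1,
  F = r_u · r_v = 0,
  G = r_v · r_v = u^2 + 16.
Evaluating at (u, v) = (7/2, -pi/4): E = 1, F = 0, G = 113/4.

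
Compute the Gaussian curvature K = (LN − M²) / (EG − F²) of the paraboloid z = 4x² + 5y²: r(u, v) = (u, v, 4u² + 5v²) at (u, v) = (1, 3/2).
K = 4/4205

Coefficients of the first fundamental form: E = 64*u^2 + 1, F = 80*u*v, G = 100*v^2 + 1.
Coefficients of the second fundamental form: L = 8/sqrt(64*u^2 + 100*v^2 + 1), M = 0, N = 10/sqrt(64*u^2 + 100*v^2 + 1).
Assemble K = (LN − M²)/(EG − F²) = 80/(4096*u^4 + 12800*u^2*v^2 + 128*u^2 + 10000*v^4 + 200*v^2 + 1). At (u, v) = (1, 3/2): K = 4/4205.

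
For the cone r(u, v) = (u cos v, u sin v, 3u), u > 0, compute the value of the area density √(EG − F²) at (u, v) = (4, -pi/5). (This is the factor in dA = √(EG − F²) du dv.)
√(EG − F²)|_{(4, -pi/5)} = 4*sqrt(10)

E = 10, F = 0, G = u^2, so EG − F² = 10*u^2. Taking the positive square root: √(EG − F²) = sqrt(10)*Abs(u). At (u, v) = (4, -pi/5): 4*sqrt(10).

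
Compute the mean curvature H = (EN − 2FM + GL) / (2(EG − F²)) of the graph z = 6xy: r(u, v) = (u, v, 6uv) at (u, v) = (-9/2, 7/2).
H = 3402*sqrt(1171)/1371241

With E = 36*v^2 + 1, F = 36*u*v, G = 36*u^2 + 1, L = 0, M = 6/sqrt(36*u^2 + 36*v^2 + 1), N = 0, assemble
  H = (EN − 2FM + GL) / (2(EG − F²)) = -216*u*v/(36*u^2 + 36*v^2 + 1)^(3/2).
At (u, v) = (-9/2, 7/2): H = 3402*sqrt(1171)/1371241.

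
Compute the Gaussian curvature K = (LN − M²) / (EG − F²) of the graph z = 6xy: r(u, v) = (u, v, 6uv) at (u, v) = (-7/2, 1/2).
K = -36/203401

Coefficients of the first fundamental form: E = 36*v^2 + 1, F = 36*u*v, G = 36*u^2 + 1.
Coefficients of the second fundamental form: L = 0, M = 6/sqrt(36*u^2 + 36*v^2 + 1), N = 0.
Assemble K = (LN − M²)/(EG − F²) = -36/(1296*u^4 + 2592*u^2*v^2 + 72*u^2 + 1296*v^4 + 72*v^2 + 1). At (u, v) = (-7/2, 1/2): K = -36/203401.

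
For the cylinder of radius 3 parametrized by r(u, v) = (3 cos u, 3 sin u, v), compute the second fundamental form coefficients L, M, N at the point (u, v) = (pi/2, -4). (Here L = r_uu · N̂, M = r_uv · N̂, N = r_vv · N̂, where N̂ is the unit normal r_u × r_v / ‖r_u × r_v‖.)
L = -3;  M = 0;  N = 0

Compute the unit normal N̂(u, v) = (cos(u), sin(u), 0), and the second partials r_uu, r_uv, r_vv. Take dot products:
  L(u, v) = r_uu · N̂ = -3,
  M(u, v) = r_uv · N̂ = 0,
  N(u, v) = r_vv · N̂ = 0.
Evaluating at (u, v) = (pi/2, -4):
  L = -3, M = 0, N = 0.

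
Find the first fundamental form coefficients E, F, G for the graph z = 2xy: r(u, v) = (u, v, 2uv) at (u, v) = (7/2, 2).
E = 17;  F = 28;  G = 50

Partials: r_u = (1, 0, 2*v), r_v = (0, 1, 2*u). As functions of (u, v):
  E = r_u · r_u = 4*v^2 + 1,
  F = r_u · r_v = 4*u*v,
  G = r_v · r_v = 4*u^2 + 1.
Evaluating at (u, v) = (7/2, 2): E = 17, F = 28, G = 50.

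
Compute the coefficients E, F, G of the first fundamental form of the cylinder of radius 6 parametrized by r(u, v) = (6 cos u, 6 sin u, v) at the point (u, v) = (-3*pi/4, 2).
E = 36;  F = 0;  G = 1

Partials: r_u = (-6*sin(u), 6*cos(u), 0), r_v = (0, 0, 1). As functions of (u, v):
  E = r_u · r_u = 36,
  F = r_u · r_v = 0,
  G = r_v · r_v = 1.
Evaluating at (u, v) = (-3*pi/4, 2): E = 36, F = 0, G = 1.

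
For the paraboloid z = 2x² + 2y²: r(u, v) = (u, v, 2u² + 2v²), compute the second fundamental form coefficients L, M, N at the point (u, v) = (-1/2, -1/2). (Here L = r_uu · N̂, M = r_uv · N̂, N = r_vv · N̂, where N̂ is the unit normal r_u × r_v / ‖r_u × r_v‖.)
L = 4/3;  M = 0;  N = 4/3

Compute the unit normal N̂(u, v) = (-4*u/sqrt(16*u^2 + 16*v^2 + 1), -4*v/sqrt(16*u^2 + 16*v^2 + 1), 1/sqrt(16*u^2 + 16*v^2 + 1)), and the second partials r_uu, r_uv, r_vv. Take dot products:
  L(u, v) = r_uu · N̂ = 4/sqrt(16*u^2 + 16*v^2 + 1),
  M(u, v) = r_uv · N̂ = 0,
  N(u, v) = r_vv · N̂ = 4/sqrt(16*u^2 + 16*v^2 + 1).
Evaluating at (u, v) = (-1/2, -1/2):
  L = 4/3, M = 0, N = 4/3.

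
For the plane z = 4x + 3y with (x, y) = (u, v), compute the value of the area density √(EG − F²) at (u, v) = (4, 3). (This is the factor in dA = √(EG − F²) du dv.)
√(EG − F²)|_{(4, 3)} = sqrt(26)

E = 17, F = 12, G = 10, so EG − F² = 26. Taking the positive square root: √(EG − F²) = sqrt(26). At (u, v) = (4, 3): sqrt(26).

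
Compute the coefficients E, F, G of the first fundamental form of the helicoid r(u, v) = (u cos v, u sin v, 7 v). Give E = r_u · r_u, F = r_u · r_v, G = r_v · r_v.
E = 1;  F = 0;  G = u^2 + 49

Compute partials: r_u = (cos(v), sin(v), 0), r_v = (-u*sin(v), u*cos(v), 7). Then
  E = r_u · r_u = 1,
  F = r_u · r_v = 0,
  G = r_v · r_v = u^2 + 49.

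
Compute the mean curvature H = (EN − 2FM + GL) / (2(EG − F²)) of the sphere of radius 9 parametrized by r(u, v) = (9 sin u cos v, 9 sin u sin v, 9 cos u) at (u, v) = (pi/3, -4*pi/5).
H = -1/9

With E = 81, F = 0, G = 81*sin(u)^2, L = -9*sin(u)/Abs(sin(u)), M = 0, N = -9*sin(u)^3/Abs(sin(u)), assemble
  H = (EN − 2FM + GL) / (2(EG − F²)) = -sin(u)/(9*Abs(sin(u))).
At (u, v) = (pi/3, -4*pi/5): H = -1/9.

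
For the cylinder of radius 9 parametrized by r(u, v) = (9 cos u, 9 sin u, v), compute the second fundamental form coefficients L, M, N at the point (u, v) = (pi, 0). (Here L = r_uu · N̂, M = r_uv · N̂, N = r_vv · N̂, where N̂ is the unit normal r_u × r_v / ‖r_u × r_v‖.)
L = -9;  M = 0;  N = 0

Compute the unit normal N̂(u, v) = (cos(u), sin(u), 0), and the second partials r_uu, r_uv, r_vv. Take dot products:
  L(u, v) = r_uu · N̂ = -9,
  M(u, v) = r_uv · N̂ = 0,
  N(u, v) = r_vv · N̂ = 0.
Evaluating at (u, v) = (pi, 0):
  L = -9, M = 0, N = 0.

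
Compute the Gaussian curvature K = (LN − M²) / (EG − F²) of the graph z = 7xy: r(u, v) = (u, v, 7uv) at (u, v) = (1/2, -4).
K = -784/10169721

Coefficients of the first fundamental form: E = 49*v^2 + 1, F = 49*u*v, G = 49*u^2 + 1.
Coefficients of the second fundamental form: L = 0, M = 7/sqrt(49*u^2 + 49*v^2 + 1), N = 0.
Assemble K = (LN − M²)/(EG − F²) = -49/(2401*u^4 + 4802*u^2*v^2 + 98*u^2 + 2401*v^4 + 98*v^2 + 1). At (u, v) = (1/2, -4): K = -784/10169721.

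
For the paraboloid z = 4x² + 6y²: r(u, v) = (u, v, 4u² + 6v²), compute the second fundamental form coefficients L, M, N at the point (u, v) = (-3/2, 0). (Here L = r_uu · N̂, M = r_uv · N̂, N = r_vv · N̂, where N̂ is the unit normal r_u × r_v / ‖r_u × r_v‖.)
L = 8*sqrt(145)/145;  M = 0;  N = 12*sqrt(145)/145

Compute the unit normal N̂(u, v) = (-8*u/sqrt(64*u^2 + 144*v^2 + 1), -12*v/sqrt(64*u^2 + 144*v^2 + 1), 1/sqrt(64*u^2 + 144*v^2 + 1)), and the second partials r_uu, r_uv, r_vv. Take dot products:
  L(u, v) = r_uu · N̂ = 8/sqrt(64*u^2 + 144*v^2 + 1),
  M(u, v) = r_uv · N̂ = 0,
  N(u, v) = r_vv · N̂ = 12/sqrt(64*u^2 + 144*v^2 + 1).
Evaluating at (u, v) = (-3/2, 0):
  L = 8*sqrt(145)/145, M = 0, N = 12*sqrt(145)/145.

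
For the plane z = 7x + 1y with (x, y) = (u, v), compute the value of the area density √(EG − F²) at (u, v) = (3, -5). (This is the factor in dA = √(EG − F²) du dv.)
√(EG − F²)|_{(3, -5)} = sqrt(51)

E = 50, F = 7, G = 2, so EG − F² = 51. Taking the positive square root: √(EG − F²) = sqrt(51). At (u, v) = (3, -5): sqrt(51).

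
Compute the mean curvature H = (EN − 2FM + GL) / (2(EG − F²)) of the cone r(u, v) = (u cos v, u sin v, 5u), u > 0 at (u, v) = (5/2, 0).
H = sqrt(26)/26

With E = 26, F = 0, G = u^2, L = 0, M = 0, N = 5*sqrt(26)*u^2/(26*Abs(u)), assemble
  H = (EN − 2FM + GL) / (2(EG − F²)) = 5*sqrt(26)/(52*Abs(u)).
At (u, v) = (5/2, 0): H = sqrt(26)/26.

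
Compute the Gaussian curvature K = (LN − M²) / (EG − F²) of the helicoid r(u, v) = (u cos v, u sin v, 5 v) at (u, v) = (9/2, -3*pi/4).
K = -400/32761

Coefficients of the first fundamental form: E = 1, F = 0, G = u^2 + 25.
Coefficients of the second fundamental form: L = 0, M = -5/sqrt(u^2 + 25), N = 0.
Assemble K = (LN − M²)/(EG − F²) = -25/(u^2 + 25)^2. At (u, v) = (9/2, -3*pi/4): K = -400/32761.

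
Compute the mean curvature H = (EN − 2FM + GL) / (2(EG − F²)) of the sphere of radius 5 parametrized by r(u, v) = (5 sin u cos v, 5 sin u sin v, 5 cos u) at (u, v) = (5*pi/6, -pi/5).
H = -1/5

With E = 25, F = 0, G = 25*sin(u)^2, L = -5*sin(u)/Abs(sin(u)), M = 0, N = -5*sin(u)^3/Abs(sin(u)), assemble
  H = (EN − 2FM + GL) / (2(EG − F²)) = -sin(u)/(5*Abs(sin(u))).
At (u, v) = (5*pi/6, -pi/5): H = -1/5.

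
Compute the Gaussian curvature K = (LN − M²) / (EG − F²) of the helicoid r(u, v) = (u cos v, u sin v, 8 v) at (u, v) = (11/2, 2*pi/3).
K = -1024/142129

Coefficients of the first fundamental form: E = 1, F = 0, G = u^2 + 64.
Coefficients of the second fundamental form: L = 0, M = -8/sqrt(u^2 + 64), N = 0.
Assemble K = (LN − M²)/(EG − F²) = -64/(u^2 + 64)^2. At (u, v) = (11/2, 2*pi/3): K = -1024/142129.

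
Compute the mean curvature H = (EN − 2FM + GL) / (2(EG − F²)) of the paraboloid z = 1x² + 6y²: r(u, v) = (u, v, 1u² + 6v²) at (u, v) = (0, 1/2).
H = 43*sqrt(37)/1369

With E = 4*u^2 + 1, F = 24*u*v, G = 144*v^2 + 1, L = 2/sqrt(4*u^2 + 144*v^2 + 1), M = 0, N = 12/sqrt(4*u^2 + 144*v^2 + 1), assemble
  H = (EN − 2FM + GL) / (2(EG − F²)) = (24*u^2 + 144*v^2 + 7)/(4*u^2 + 144*v^2 + 1)^(3/2).
At (u, v) = (0, 1/2): H = 43*sqrt(37)/1369.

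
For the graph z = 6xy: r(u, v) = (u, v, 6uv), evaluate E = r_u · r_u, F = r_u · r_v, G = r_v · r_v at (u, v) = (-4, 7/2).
E = 442;  F = -504;  G = 577

Partials: r_u = (1, 0, 6*v), r_v = (0, 1, 6*u). As functions of (u, v):
  E = r_u · r_u = 36*v^2 + 1,
  F = r_u · r_v = 36*u*v,
  G = r_v · r_v = 36*u^2 + 1.
Evaluating at (u, v) = (-4, 7/2): E = 442, F = -504, G = 577.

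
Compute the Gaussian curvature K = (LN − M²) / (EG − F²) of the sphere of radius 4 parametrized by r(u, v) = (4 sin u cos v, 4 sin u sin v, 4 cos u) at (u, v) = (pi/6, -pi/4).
K = 1/16

Coefficients of the first fundamental form: E = 16, F = 0, G = 16*sin(u)^2.
Coefficients of the second fundamental form: L = -4*sin(u)/Abs(sin(u)), M = 0, N = -4*sin(u)^3/Abs(sin(u)).
Assemble K = (LN − M²)/(EG − F²) = 1/16. At (u, v) = (pi/6, -pi/4): K = 1/16.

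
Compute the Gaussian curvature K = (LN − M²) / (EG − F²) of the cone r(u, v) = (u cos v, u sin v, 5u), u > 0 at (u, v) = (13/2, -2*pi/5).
K = 0

Coefficients of the first fundamental form: E = 26, F = 0, G = u^2.
Coefficients of the second fundamental form: L = 0, M = 0, N = 5*sqrt(26)*u^2/(26*Abs(u)).
Assemble K = (LN − M²)/(EG − F²) = 0. At (u, v) = (13/2, -2*pi/5): K = 0.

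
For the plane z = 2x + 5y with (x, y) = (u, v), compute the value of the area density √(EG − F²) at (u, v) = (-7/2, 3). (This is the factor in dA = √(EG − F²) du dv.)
√(EG − F²)|_{(-7/2, 3)} = sqrt(30)

E = 5, F = 10, G = 26, so EG − F² = 30. Taking the positive square root: √(EG − F²) = sqrt(30). At (u, v) = (-7/2, 3): sqrt(30).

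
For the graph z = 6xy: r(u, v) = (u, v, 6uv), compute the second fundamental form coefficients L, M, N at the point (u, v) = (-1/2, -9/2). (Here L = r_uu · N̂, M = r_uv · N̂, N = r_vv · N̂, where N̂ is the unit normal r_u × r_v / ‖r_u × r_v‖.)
L = 0;  M = 6*sqrt(739)/739;  N = 0

Compute the unit normal N̂(u, v) = (-6*v/sqrt(36*u^2 + 36*v^2 + 1), -6*u/sqrt(36*u^2 + 36*v^2 + 1), 1/sqrt(36*u^2 + 36*v^2 + 1)), and the second partials r_uu, r_uv, r_vv. Take dot products:
  L(u, v) = r_uu · N̂ = 0,
  M(u, v) = r_uv · N̂ = 6/sqrt(36*u^2 + 36*v^2 + 1),
  N(u, v) = r_vv · N̂ = 0.
Evaluating at (u, v) = (-1/2, -9/2):
  L = 0, M = 6*sqrt(739)/739, N = 0.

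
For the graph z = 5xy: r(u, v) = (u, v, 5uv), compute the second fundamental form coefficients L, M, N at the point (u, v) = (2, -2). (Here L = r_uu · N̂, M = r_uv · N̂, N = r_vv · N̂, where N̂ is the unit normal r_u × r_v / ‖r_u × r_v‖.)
L = 0;  M = 5*sqrt(201)/201;  N = 0

Compute the unit normal N̂(u, v) = (-5*v/sqrt(25*u^2 + 25*v^2 + 1), -5*u/sqrt(25*u^2 + 25*v^2 + 1), 1/sqrt(25*u^2 + 25*v^2 + 1)), and the second partials r_uu, r_uv, r_vv. Take dot products:
  L(u, v) = r_uu · N̂ = 0,
  M(u, v) = r_uv · N̂ = 5/sqrt(25*u^2 + 25*v^2 + 1),
  N(u, v) = r_vv · N̂ = 0.
Evaluating at (u, v) = (2, -2):
  L = 0, M = 5*sqrt(201)/201, N = 0.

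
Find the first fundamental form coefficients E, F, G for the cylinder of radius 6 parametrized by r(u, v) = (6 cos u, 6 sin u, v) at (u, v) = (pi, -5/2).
E = 36;  F = 0;  G = 1

Partials: r_u = (-6*sin(u), 6*cos(u), 0), r_v = (0, 0, 1). As functions of (u, v):
  E = r_u · r_u = 36,
  F = r_u · r_v = 0,
  G = r_v · r_v = 1.
Evaluating at (u, v) = (pi, -5/2): E = 36, F = 0, G = 1.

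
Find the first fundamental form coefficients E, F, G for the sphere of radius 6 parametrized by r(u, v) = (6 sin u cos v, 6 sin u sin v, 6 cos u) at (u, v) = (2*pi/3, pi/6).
E = 36;  F = 0;  G = 27

Partials: r_u = (6*cos(u)*cos(v), 6*sin(v)*cos(u), -6*sin(u)), r_v = (-6*sin(u)*sin(v), 6*sin(u)*cos(v), 0). As functions of (u, v):
  E = r_u · r_u = 36,
  F = r_u · r_v = 0,
  G = r_v · r_v = 36*sin(u)^2.
Evaluating at (u, v) = (2*pi/3, pi/6): E = 36, F = 0, G = 27.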